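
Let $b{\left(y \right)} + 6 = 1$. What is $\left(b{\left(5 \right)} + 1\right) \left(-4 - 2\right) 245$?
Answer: $5880$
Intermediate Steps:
$b{\left(y \right)} = -5$ ($b{\left(y \right)} = -6 + 1 = -5$)
$\left(b{\left(5 \right)} + 1\right) \left(-4 - 2\right) 245 = \left(-5 + 1\right) \left(-4 - 2\right) 245 = - 4 \left(-4 - 2\right) 245 = \left(-4\right) \left(-6\right) 245 = 24 \cdot 245 = 5880$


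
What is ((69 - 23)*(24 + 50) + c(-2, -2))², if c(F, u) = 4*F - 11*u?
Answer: 11682724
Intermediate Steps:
c(F, u) = -11*u + 4*F
((69 - 23)*(24 + 50) + c(-2, -2))² = ((69 - 23)*(24 + 50) + (-11*(-2) + 4*(-2)))² = (46*74 + (22 - 8))² = (3404 + 14)² = 3418² = 11682724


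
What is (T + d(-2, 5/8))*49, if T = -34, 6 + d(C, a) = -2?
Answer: -2058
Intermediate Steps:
d(C, a) = -8 (d(C, a) = -6 - 2 = -8)
(T + d(-2, 5/8))*49 = (-34 - 8)*49 = -42*49 = -2058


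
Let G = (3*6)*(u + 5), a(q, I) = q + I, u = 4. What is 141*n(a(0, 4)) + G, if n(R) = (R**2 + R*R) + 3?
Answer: 5097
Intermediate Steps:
a(q, I) = I + q
n(R) = 3 + 2*R**2 (n(R) = (R**2 + R**2) + 3 = 2*R**2 + 3 = 3 + 2*R**2)
G = 162 (G = (3*6)*(4 + 5) = 18*9 = 162)
141*n(a(0, 4)) + G = 141*(3 + 2*(4 + 0)**2) + 162 = 141*(3 + 2*4**2) + 162 = 141*(3 + 2*16) + 162 = 141*(3 + 32) + 162 = 141*35 + 162 = 4935 + 162 = 5097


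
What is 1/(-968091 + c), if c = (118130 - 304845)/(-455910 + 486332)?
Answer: -30422/29451451117 ≈ -1.0330e-6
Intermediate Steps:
c = -186715/30422 ≈ -6.1375
1/(-968091 + c) = 1/(-968091 - 186715/30422) = 1/(-29451451117/30422) = -30422/29451451117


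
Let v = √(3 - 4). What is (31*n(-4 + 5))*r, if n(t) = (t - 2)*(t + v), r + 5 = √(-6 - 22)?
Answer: 31*(1 + I)*(5 - 2*I*√7) ≈ 319.04 - 9.0366*I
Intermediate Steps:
v = I (v = √(-1) = I ≈ 1.0*I)
r = -5 + 2*I*√7 (r = -5 + √(-6 - 22) = -5 + √(-28) = -5 + 2*I*√7 ≈ -5.0 + 5.2915*I)
n(t) = (-2 + t)*(I + t) (n(t) = (t - 2)*(t + I) = (-2 + t)*(I + t))
(31*n(-4 + 5))*r = (31*((-4 + 5)² - 2*I + (-4 + 5)*(-2 + I)))*(-5 + 2*I*√7) = (31*(1² - 2*I + 1*(-2 + I)))*(-5 + 2*I*√7) = (31*(1 - 2*I + (-2 + I)))*(-5 + 2*I*√7) = (31*(-1 - I))*(-5 + 2*I*√7) = (-31 - 31*I)*(-5 + 2*I*√7)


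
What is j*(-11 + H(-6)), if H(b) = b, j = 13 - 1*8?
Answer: -85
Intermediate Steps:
j = 5 (j = 13 - 8 = 5)
j*(-11 + H(-6)) = 5*(-11 - 6) = 5*(-17) = -85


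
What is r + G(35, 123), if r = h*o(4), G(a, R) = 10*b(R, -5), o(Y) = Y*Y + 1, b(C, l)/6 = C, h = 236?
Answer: 11392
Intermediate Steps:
b(C, l) = 6*C
o(Y) = 1 + Y**2 (o(Y) = Y**2 + 1 = 1 + Y**2)
G(a, R) = 60*R (G(a, R) = 10*(6*R) = 60*R)
r = 4012 (r = 236*(1 + 4**2) = 236*(1 + 16) = 236*17 = 4012)
r + G(35, 123) = 4012 + 60*123 = 4012 + 7380 = 11392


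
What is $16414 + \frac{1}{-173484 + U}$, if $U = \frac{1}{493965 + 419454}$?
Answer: $\frac{2601021230669711}{158463581795} \approx 16414.0$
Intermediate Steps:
$U = \frac{1}{913419} \approx 1.0948 \cdot 10^{-6}$
$16414 + \frac{1}{-173484 + U} = 16414 + \frac{1}{-173484 + \frac{1}{913419}} = 16414 + \frac{1}{- \frac{158463581795}{913419}} = 16414 - \frac{913419}{158463581795} = \frac{2601021230669711}{158463581795}$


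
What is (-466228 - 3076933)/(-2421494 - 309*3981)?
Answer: 3543161/3651623 ≈ 0.97030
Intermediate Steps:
(-466228 - 3076933)/(-2421494 - 309*3981) = -3543161/(-2421494 - 1230129) = -3543161/(-3651623) = -3543161*(-1/3651623) = 3543161/3651623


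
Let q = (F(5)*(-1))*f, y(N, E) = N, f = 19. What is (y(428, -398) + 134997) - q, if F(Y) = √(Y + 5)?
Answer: 135425 + 19*√10 ≈ 1.3549e+5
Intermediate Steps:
F(Y) = √(5 + Y)
q = -19*√10 (q = (√(5 + 5)*(-1))*19 = (√10*(-1))*19 = -√10*19 = -19*√10 ≈ -60.083)
(y(428, -398) + 134997) - q = (428 + 134997) - (-19)*√10 = 135425 + 19*√10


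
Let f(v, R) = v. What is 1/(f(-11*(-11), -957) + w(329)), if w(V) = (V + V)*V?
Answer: 1/216603 ≈ 4.6167e-6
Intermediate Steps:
w(V) = 2*V² (w(V) = (2*V)*V = 2*V²)
1/(f(-11*(-11), -957) + w(329)) = 1/(-11*(-11) + 2*329²) = 1/(121 + 2*108241) = 1/(121 + 216482) = 1/216603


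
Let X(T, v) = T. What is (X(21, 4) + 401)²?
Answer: 178084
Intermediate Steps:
(X(21, 4) + 401)² = (21 + 401)² = 422² = 178084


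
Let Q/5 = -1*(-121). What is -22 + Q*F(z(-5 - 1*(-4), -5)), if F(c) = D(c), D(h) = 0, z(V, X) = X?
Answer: -22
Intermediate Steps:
F(c) = 0
Q = 605 (Q = 5*(-1*(-121)) = 5*121 = 605)
-22 + Q*F(z(-5 - 1*(-4), -5)) = -22 + 605*0 = -22 + 0 = -22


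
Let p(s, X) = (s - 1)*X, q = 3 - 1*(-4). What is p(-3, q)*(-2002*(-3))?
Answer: -168168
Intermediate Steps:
q = 7 (q = 3 + 4 = 7)
p(s, X) = X*(-1 + s) (p(s, X) = (-1 + s)*X = X*(-1 + s))
p(-3, q)*(-2002*(-3)) = (7*(-1 - 3))*(-2002*(-3)) = (7*(-4))*6006 = -28*6006 = -168168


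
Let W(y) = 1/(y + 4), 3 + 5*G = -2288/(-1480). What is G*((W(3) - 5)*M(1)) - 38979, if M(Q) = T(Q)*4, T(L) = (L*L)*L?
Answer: -252352441/6475 ≈ -38973.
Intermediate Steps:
G = -269/925 (G = -⅗ + (-2288/(-1480))/5 = -⅗ + (-2288*(-1/1480))/5 = -⅗ + (⅕)*(286/185) = -⅗ + 286/925 = -269/925 ≈ -0.29081)
T(L) = L³ (T(L) = L²*L = L³)
W(y) = 1/(4 + y)
M(Q) = 4*Q³ (M(Q) = Q³*4 = 4*Q³)
G*((W(3) - 5)*M(1)) - 38979 = -269*(1/(4 + 3) - 5)*4*1³/925 - 38979 = -269*(1/7 - 5)*4*1/925 - 38979 = -269*(⅐ - 5)*4/925 - 38979 = -(-9146)*4/6475 - 38979 = -269/925*(-136/7) - 38979 = 36584/6475 - 38979 = -252352441/6475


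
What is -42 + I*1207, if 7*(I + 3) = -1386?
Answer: -242649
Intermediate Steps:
I = -201 (I = -3 + (1/7)*(-1386) = -3 - 198 = -201)
-42 + I*1207 = -42 - 201*1207 = -42 - 242607 = -242649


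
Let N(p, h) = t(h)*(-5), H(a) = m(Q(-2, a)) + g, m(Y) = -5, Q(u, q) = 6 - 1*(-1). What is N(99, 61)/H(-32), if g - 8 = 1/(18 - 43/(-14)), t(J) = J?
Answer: -89975/899 ≈ -100.08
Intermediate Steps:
Q(u, q) = 7 (Q(u, q) = 6 + 1 = 7)
g = 2374/295 (g = 8 + 1/(18 - 43/(-14)) = 8 + 1/(18 - 43*(-1/14)) = 8 + 1/(18 + 43/14) = 8 + 1/(295/14) = 8 + 14/295 = 2374/295 ≈ 8.0475)
H(a) = 899/295 (H(a) = -5 + 2374/295 = 899/295)
N(p, h) = -5*h (N(p, h) = h*(-5) = -5*h)
N(99, 61)/H(-32) = (-5*61)/(899/295) = -305*295/899 = -89975/899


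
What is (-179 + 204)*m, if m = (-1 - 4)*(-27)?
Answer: 3375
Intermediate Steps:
m = 135 (m = -5*(-27) = 135)
(-179 + 204)*m = (-179 + 204)*135 = 25*135 = 3375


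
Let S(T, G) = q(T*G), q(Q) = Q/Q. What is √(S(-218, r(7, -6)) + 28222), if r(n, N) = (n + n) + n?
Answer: 13*√167 ≈ 168.00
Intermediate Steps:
r(n, N) = 3*n (r(n, N) = 2*n + n = 3*n)
q(Q) = 1
S(T, G) = 1
√(S(-218, r(7, -6)) + 28222) = √(1 + 28222) = √28223 = 13*√167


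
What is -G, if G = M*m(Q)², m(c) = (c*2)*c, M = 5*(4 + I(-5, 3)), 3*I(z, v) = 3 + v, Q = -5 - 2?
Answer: -288120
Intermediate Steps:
Q = -7
I(z, v) = 1 + v/3 (I(z, v) = (3 + v)/3 = 1 + v/3)
M = 30 (M = 5*(4 + (1 + (⅓)*3)) = 5*(4 + (1 + 1)) = 5*(4 + 2) = 5*6 = 30)
m(c) = 2*c² (m(c) = (2*c)*c = 2*c²)
G = 288120 (G = 30*(2*(-7)²)² = 30*(2*49)² = 30*98² = 30*9604 = 288120)
-G = -1*288120 = -288120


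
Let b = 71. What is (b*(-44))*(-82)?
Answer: 256168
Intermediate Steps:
(b*(-44))*(-82) = (71*(-44))*(-82) = -3124*(-82) = 256168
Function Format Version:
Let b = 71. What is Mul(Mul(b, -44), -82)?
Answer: 256168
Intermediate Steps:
Mul(Mul(b, -44), -82) = Mul(Mul(71, -44), -82) = Mul(-3124, -82) = 256168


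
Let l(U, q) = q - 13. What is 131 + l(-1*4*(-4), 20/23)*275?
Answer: -73712/23 ≈ -3204.9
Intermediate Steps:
l(U, q) = -13 + q
131 + l(-1*4*(-4), 20/23)*275 = 131 + (-13 + 20/23)*275 = 131 - 279/23*275 = 131 - 76725/23 = -73712/23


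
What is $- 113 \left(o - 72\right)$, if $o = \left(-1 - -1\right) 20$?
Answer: $8136$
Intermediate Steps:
$o = 0$ ($o = \left(-1 + 1\right) 20 = 0 \cdot 20 = 0$)
$- 113 \left(o - 72\right) = - 113 \left(0 - 72\right) = \left(-113\right) \left(-72\right) = 8136$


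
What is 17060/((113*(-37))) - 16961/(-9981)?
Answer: -99361919/41730561 ≈ -2.3810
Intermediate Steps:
17060/((113*(-37))) - 16961/(-9981) = 17060/(-4181) - 16961*(-1/9981) = 17060*(-1/4181) + 16961/9981 = -17060/4181 + 16961/9981 = -99361919/41730561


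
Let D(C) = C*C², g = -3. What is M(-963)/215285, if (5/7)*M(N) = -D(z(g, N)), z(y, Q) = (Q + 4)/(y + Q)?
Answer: -2571353/404131771800 ≈ -6.3627e-6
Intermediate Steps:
z(y, Q) = (4 + Q)/(Q + y)
D(C) = C³
M(N) = -7*(4 + N)³/(5*(-3 + N)³) (M(N) = 7*(-((4 + N)/(N - 3))³)/5 = 7*(-((4 + N)/(-3 + N))³)/5 = 7*(-(4 + N)³/(-3 + N)³)/5 = -7*(4 + N)³/(5*(-3 + N)³))
M(-963)/215285 = -7*(4 - 963)³/(5*(-3 - 963)³)/215285 = -7/5*(-959)³/(-966)³*(1/215285) = -7/5*(-1/901428696)*(-881974079)*(1/215285) = -17999471/13140360*1/215285 = -2571353/404131771800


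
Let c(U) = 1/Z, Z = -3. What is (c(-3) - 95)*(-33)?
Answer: 3146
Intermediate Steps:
c(U) = -⅓ (c(U) = 1/(-3) = -⅓)
(c(-3) - 95)*(-33) = (-⅓ - 95)*(-33) = -286/3*(-33) = 3146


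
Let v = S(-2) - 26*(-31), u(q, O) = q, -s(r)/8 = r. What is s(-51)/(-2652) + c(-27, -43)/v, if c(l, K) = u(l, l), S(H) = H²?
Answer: -73/390 ≈ -0.18718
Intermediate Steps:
s(r) = -8*r
c(l, K) = l
v = 810 (v = (-2)² - 26*(-31) = 4 + 806 = 810)
s(-51)/(-2652) + c(-27, -43)/v = -8*(-51)/(-2652) - 27/810 = 408*(-1/2652) - 27*1/810 = -2/13 - 1/30 = -73/390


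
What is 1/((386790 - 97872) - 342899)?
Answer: -1/53981 ≈ -1.8525e-5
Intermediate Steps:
1/((386790 - 97872) - 342899) = 1/(288918 - 342899) = 1/(-53981) = -1/53981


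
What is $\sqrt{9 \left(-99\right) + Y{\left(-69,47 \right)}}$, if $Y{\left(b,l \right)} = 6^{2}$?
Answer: $3 i \sqrt{95} \approx 29.24 i$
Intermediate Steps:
$Y{\left(b,l \right)} = 36$
$\sqrt{9 \left(-99\right) + Y{\left(-69,47 \right)}} = \sqrt{9 \left(-99\right) + 36} = \sqrt{-891 + 36} = \sqrt{-855} = 3 i \sqrt{95}$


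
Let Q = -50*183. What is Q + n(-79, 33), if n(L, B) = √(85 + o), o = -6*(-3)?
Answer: -9150 + √103 ≈ -9139.8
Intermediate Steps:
o = 18
n(L, B) = √103 (n(L, B) = √(85 + 18) = √103)
Q = -9150
Q + n(-79, 33) = -9150 + √103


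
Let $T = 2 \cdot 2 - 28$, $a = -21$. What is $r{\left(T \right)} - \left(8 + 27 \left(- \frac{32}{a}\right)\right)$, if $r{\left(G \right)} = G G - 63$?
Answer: $\frac{3247}{7} \approx 463.86$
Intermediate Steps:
$T = -24$ ($T = 4 - 28 = -24$)
$r{\left(G \right)} = -63 + G^{2}$ ($r{\left(G \right)} = G^{2} - 63 = -63 + G^{2}$)
$r{\left(T \right)} - \left(8 + 27 \left(- \frac{32}{a}\right)\right) = \left(-63 + \left(-24\right)^{2}\right) - \left(8 + 27 \left(- \frac{32}{-21}\right)\right) = \left(-63 + 576\right) - \left(8 + 27 \left(\left(-32\right) \left(- \frac{1}{21}\right)\right)\right) = 513 - \frac{344}{7} = \frac{3247}{7}$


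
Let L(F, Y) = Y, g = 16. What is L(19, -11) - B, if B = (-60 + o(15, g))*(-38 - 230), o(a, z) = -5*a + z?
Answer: -31903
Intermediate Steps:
o(a, z) = z - 5*a
B = 31892 (B = (-60 + (16 - 5*15))*(-38 - 230) = (-60 + (16 - 75))*(-268) = (-60 - 59)*(-268) = -119*(-268) = 31892)
L(19, -11) - B = -11 - 1*31892 = -11 - 31892 = -31903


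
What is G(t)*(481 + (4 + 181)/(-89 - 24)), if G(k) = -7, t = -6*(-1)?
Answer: -379176/113 ≈ -3355.5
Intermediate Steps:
t = 6
G(t)*(481 + (4 + 181)/(-89 - 24)) = -7*(481 + (4 + 181)/(-89 - 24)) = -7*(481 + 185/(-113)) = -7*(481 + 185*(-1/113)) = -7*(481 - 185/113) = -7*54168/113 = -379176/113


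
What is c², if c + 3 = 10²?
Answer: 9409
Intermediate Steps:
c = 97 (c = -3 + 10² = -3 + 100 = 97)
c² = 97² = 9409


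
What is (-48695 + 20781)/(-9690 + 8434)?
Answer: 13957/628 ≈ 22.225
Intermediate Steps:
(-48695 + 20781)/(-9690 + 8434) = -27914/(-1256) = -27914*(-1/1256) = 13957/628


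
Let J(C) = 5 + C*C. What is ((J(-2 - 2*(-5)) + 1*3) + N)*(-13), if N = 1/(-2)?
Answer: -1859/2 ≈ -929.50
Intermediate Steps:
J(C) = 5 + C²
N = -½ (N = 1*(-½) = -½ ≈ -0.50000)
((J(-2 - 2*(-5)) + 1*3) + N)*(-13) = (((5 + (-2 - 2*(-5))²) + 1*3) - ½)*(-13) = (((5 + (-2 + 10)²) + 3) - ½)*(-13) = (((5 + 8²) + 3) - ½)*(-13) = (((5 + 64) + 3) - ½)*(-13) = ((69 + 3) - ½)*(-13) = (72 - ½)*(-13) = (143/2)*(-13) = -1859/2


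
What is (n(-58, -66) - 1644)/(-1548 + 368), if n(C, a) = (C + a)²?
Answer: -3433/295 ≈ -11.637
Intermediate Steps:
(n(-58, -66) - 1644)/(-1548 + 368) = ((-58 - 66)² - 1644)/(-1548 + 368) = ((-124)² - 1644)/(-1180) = (15376 - 1644)*(-1/1180) = 13732*(-1/1180) = -3433/295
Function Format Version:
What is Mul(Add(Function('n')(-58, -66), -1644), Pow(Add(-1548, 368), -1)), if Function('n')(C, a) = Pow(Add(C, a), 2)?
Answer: Rational(-3433, 295) ≈ -11.637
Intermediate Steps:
Mul(Add(Function('n')(-58, -66), -1644), Pow(Add(-1548, 368), -1)) = Mul(Add(Pow(Add(-58, -66), 2), -1644), Pow(Add(-1548, 368), -1)) = Mul(Add(Pow(-124, 2), -1644), Pow(-1180, -1)) = Mul(Add(15376, -1644), Rational(-1, 1180)) = Mul(13732, Rational(-1, 1180)) = Rational(-3433, 295)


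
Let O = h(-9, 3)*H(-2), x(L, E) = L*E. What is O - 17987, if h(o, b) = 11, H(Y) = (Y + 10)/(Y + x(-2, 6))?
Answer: -125953/7 ≈ -17993.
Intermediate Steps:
x(L, E) = E*L
H(Y) = (10 + Y)/(-12 + Y) (H(Y) = (Y + 10)/(Y + 6*(-2)) = (10 + Y)/(Y - 12) = (10 + Y)/(-12 + Y))
O = -44/7 (O = 11*((10 - 2)/(-12 - 2)) = 11*(8/(-14)) = 11*(-1/14*8) = 11*(-4/7) = -44/7 ≈ -6.2857)
O - 17987 = -44/7 - 17987 = -125953/7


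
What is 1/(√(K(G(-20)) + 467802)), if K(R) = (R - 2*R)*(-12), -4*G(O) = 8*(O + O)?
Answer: √468762/468762 ≈ 0.0014606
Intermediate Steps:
G(O) = -4*O (G(O) = -2*(O + O) = -2*2*O = -4*O)
K(R) = 12*R (K(R) = -R*(-12) = 12*R)
1/(√(K(G(-20)) + 467802)) = 1/(√(12*(-4*(-20)) + 467802)) = 1/(√(12*80 + 467802)) = 1/(√(960 + 467802)) = 1/(√468762) = √468762/468762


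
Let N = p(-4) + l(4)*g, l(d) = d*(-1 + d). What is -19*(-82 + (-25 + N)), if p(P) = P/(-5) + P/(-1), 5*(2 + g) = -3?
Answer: 12673/5 ≈ 2534.6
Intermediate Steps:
g = -13/5 (g = -2 + (⅕)*(-3) = -2 - ⅗ = -13/5 ≈ -2.6000)
p(P) = -6*P/5 (p(P) = P*(-⅕) + P*(-1) = -P/5 - P = -6*P/5)
N = -132/5 (N = -6/5*(-4) + (4*(-1 + 4))*(-13/5) = 24/5 + (4*3)*(-13/5) = 24/5 + 12*(-13/5) = 24/5 - 156/5 = -132/5 ≈ -26.400)
-19*(-82 + (-25 + N)) = -19*(-82 + (-25 - 132/5)) = -19*(-82 - 257/5) = -19*(-667/5) = 12673/5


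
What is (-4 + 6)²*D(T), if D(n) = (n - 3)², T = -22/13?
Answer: 14884/169 ≈ 88.071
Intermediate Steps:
T = -22/13 (T = -22*1/13 = -22/13 ≈ -1.6923)
D(n) = (-3 + n)²
(-4 + 6)²*D(T) = (-4 + 6)²*(-3 - 22/13)² = 2²*(-61/13)² = 4*(3721/169) = 14884/169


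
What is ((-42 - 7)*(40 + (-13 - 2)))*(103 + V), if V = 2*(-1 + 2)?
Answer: -128625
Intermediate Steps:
V = 2 (V = 2*1 = 2)
((-42 - 7)*(40 + (-13 - 2)))*(103 + V) = ((-42 - 7)*(40 + (-13 - 2)))*(103 + 2) = -49*(40 - 15)*105 = -49*25*105 = -1225*105 = -128625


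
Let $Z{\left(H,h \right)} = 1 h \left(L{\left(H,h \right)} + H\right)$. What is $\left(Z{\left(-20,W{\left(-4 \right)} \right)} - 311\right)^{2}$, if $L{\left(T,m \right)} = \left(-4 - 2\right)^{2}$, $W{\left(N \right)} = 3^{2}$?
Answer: $27889$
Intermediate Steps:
$W{\left(N \right)} = 9$
$L{\left(T,m \right)} = 36$ ($L{\left(T,m \right)} = \left(-6\right)^{2} = 36$)
$Z{\left(H,h \right)} = h \left(36 + H\right)$ ($Z{\left(H,h \right)} = 1 h \left(36 + H\right) = h \left(36 + H\right)$)
$\left(Z{\left(-20,W{\left(-4 \right)} \right)} - 311\right)^{2} = \left(9 \left(36 - 20\right) - 311\right)^{2} = \left(9 \cdot 16 - 311\right)^{2} = \left(144 - 311\right)^{2} = \left(-167\right)^{2} = 27889$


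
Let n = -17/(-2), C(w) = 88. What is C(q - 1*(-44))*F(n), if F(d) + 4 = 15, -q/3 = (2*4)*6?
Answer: 968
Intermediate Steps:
q = -144 (q = -3*2*4*6 = -24*6 = -3*48 = -144)
n = 17/2 (n = -17*(-½) = 17/2 ≈ 8.5000)
F(d) = 11 (F(d) = -4 + 15 = 11)
C(q - 1*(-44))*F(n) = 88*11 = 968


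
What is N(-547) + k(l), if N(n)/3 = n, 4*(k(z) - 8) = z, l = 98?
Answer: -3217/2 ≈ -1608.5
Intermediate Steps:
k(z) = 8 + z/4
N(n) = 3*n
N(-547) + k(l) = 3*(-547) + (8 + (¼)*98) = -1641 + (8 + 49/2) = -1641 + 65/2 = -3217/2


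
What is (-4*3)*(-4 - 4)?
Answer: 96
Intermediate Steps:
(-4*3)*(-4 - 4) = -12*(-8) = 96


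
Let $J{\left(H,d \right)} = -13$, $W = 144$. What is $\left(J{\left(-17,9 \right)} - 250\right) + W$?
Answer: $-119$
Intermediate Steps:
$\left(J{\left(-17,9 \right)} - 250\right) + W = \left(-13 - 250\right) + 144 = -263 + 144 = -119$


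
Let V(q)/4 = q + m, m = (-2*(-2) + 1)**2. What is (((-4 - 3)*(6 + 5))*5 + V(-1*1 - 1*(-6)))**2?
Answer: 70225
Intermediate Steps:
m = 25 (m = (4 + 1)**2 = 5**2 = 25)
V(q) = 100 + 4*q (V(q) = 4*(q + 25) = 4*(25 + q) = 100 + 4*q)
(((-4 - 3)*(6 + 5))*5 + V(-1*1 - 1*(-6)))**2 = (((-4 - 3)*(6 + 5))*5 + (100 + 4*(-1*1 - 1*(-6))))**2 = (-7*11*5 + (100 + 4*(-1 + 6)))**2 = (-77*5 + (100 + 4*5))**2 = (-385 + (100 + 20))**2 = (-385 + 120)**2 = (-265)**2 = 70225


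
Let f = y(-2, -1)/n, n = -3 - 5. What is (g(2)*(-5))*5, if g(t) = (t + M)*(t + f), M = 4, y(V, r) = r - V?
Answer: -1125/4 ≈ -281.25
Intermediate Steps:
n = -8
f = -1/8 (f = (-1 - 1*(-2))/(-8) = (-1 + 2)*(-1/8) = 1*(-1/8) = -1/8 ≈ -0.12500)
g(t) = (4 + t)*(-1/8 + t) (g(t) = (t + 4)*(t - 1/8) = (4 + t)*(-1/8 + t))
(g(2)*(-5))*5 = ((-1/2 + 2**2 + (31/8)*2)*(-5))*5 = ((-1/2 + 4 + 31/4)*(-5))*5 = ((45/4)*(-5))*5 = -225/4*5 = -1125/4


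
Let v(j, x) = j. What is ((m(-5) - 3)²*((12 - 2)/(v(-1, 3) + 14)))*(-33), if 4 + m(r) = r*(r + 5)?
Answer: -16170/13 ≈ -1243.8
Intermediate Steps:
m(r) = -4 + r*(5 + r) (m(r) = -4 + r*(r + 5) = -4 + r*(5 + r))
((m(-5) - 3)²*((12 - 2)/(v(-1, 3) + 14)))*(-33) = (((-4 + (-5)² + 5*(-5)) - 3)²*((12 - 2)/(-1 + 14)))*(-33) = (((-4 + 25 - 25) - 3)²*(10/13))*(-33) = ((-4 - 3)²*(10*(1/13)))*(-33) = ((-7)²*(10/13))*(-33) = (49*(10/13))*(-33) = (490/13)*(-33) = -16170/13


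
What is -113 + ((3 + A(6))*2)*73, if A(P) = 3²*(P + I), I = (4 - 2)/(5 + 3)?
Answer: 17075/2 ≈ 8537.5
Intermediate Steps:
I = ¼ (I = 2/8 = 2*(⅛) = ¼ ≈ 0.25000)
A(P) = 9/4 + 9*P (A(P) = 3²*(P + ¼) = 9*(¼ + P) = 9/4 + 9*P)
-113 + ((3 + A(6))*2)*73 = -113 + ((3 + (9/4 + 9*6))*2)*73 = -113 + ((3 + (9/4 + 54))*2)*73 = -113 + ((3 + 225/4)*2)*73 = -113 + ((237/4)*2)*73 = -113 + (237/2)*73 = -113 + 17301/2 = 17075/2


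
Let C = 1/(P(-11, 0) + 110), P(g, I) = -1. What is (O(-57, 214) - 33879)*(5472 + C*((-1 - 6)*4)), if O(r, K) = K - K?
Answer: -20206113180/109 ≈ -1.8538e+8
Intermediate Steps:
O(r, K) = 0
C = 1/109 (C = 1/(-1 + 110) = 1/109 ≈ 0.0091743)
(O(-57, 214) - 33879)*(5472 + C*((-1 - 6)*4)) = (0 - 33879)*(5472 + ((-1 - 6)*4)/109) = -33879*(5472 + (-7*4)/109) = -33879*(5472 + (1/109)*(-28)) = -33879*(5472 - 28/109) = -33879*596420/109 = -20206113180/109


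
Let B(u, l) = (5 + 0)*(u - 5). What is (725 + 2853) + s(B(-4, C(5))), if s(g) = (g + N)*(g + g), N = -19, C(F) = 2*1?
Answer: 9338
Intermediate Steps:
C(F) = 2
B(u, l) = -25 + 5*u (B(u, l) = 5*(-5 + u) = -25 + 5*u)
s(g) = 2*g*(-19 + g) (s(g) = (g - 19)*(g + g) = (-19 + g)*(2*g) = 2*g*(-19 + g))
(725 + 2853) + s(B(-4, C(5))) = (725 + 2853) + 2*(-25 + 5*(-4))*(-19 + (-25 + 5*(-4))) = 3578 + 2*(-25 - 20)*(-19 + (-25 - 20)) = 3578 + 2*(-45)*(-19 - 45) = 3578 + 2*(-45)*(-64) = 3578 + 5760 = 9338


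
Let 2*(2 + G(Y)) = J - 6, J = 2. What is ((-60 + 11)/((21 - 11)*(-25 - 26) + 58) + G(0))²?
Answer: 3094081/204304 ≈ 15.145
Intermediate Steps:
G(Y) = -4 (G(Y) = -2 + (2 - 6)/2 = -2 + (½)*(-4) = -2 - 2 = -4)
((-60 + 11)/((21 - 11)*(-25 - 26) + 58) + G(0))² = ((-60 + 11)/((21 - 11)*(-25 - 26) + 58) - 4)² = (-49/(10*(-51) + 58) - 4)² = (-49/(-510 + 58) - 4)² = (-49/(-452) - 4)² = (-49*(-1/452) - 4)² = (49/452 - 4)² = (-1759/452)² = 3094081/204304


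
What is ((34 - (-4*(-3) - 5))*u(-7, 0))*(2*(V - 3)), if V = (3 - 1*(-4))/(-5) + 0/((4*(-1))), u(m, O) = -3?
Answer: 3564/5 ≈ 712.80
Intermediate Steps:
V = -7/5 (V = (3 + 4)*(-⅕) + 0/(-4) = 7*(-⅕) + 0*(-¼) = -7/5 + 0 = -7/5 ≈ -1.4000)
((34 - (-4*(-3) - 5))*u(-7, 0))*(2*(V - 3)) = ((34 - (-4*(-3) - 5))*(-3))*(2*(-7/5 - 3)) = ((34 - (12 - 5))*(-3))*(2*(-22/5)) = ((34 - 1*7)*(-3))*(-44/5) = ((34 - 7)*(-3))*(-44/5) = (27*(-3))*(-44/5) = -81*(-44/5) = 3564/5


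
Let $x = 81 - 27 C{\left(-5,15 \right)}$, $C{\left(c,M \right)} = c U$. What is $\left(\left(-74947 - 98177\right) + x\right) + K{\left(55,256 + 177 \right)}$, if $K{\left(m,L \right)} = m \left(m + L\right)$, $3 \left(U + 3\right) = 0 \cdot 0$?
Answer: $-146608$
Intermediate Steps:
$U = -3$ ($U = -3 + \frac{0 \cdot 0}{3} = -3 + \frac{1}{3} \cdot 0 = -3 + 0 = -3$)
$K{\left(m,L \right)} = m \left(L + m\right)$
$C{\left(c,M \right)} = - 3 c$ ($C{\left(c,M \right)} = c \left(-3\right) = - 3 c$)
$x = -324$ ($x = 81 - 27 \left(\left(-3\right) \left(-5\right)\right) = 81 - 405 = -324$)
$\left(\left(-74947 - 98177\right) + x\right) + K{\left(55,256 + 177 \right)} = \left(\left(-74947 - 98177\right) - 324\right) + 55 \left(\left(256 + 177\right) + 55\right) = \left(\left(-74947 - 98177\right) - 324\right) + 55 \left(433 + 55\right) = \left(-173124 - 324\right) + 55 \cdot 488 = -173448 + 26840 = -146608$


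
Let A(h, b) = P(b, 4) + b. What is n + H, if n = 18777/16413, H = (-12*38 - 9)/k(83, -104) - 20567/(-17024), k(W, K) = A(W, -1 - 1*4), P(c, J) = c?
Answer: 4550006409/93138304 ≈ 48.852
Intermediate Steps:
A(h, b) = 2*b (A(h, b) = b + b = 2*b)
k(W, K) = -10 (k(W, K) = 2*(-1 - 1*4) = 2*(-1 - 4) = 2*(-5) = -10)
H = 812183/17024 (H = (-12*38 - 9)/(-10) - 20567/(-17024) = (-456 - 9)*(-1/10) - 20567*(-1/17024) = -465*(-1/10) + 20567/17024 = 93/2 + 20567/17024 = 812183/17024 ≈ 47.708)
n = 6259/5471 (n = 18777*(1/16413) = 6259/5471 ≈ 1.1440)
n + H = 6259/5471 + 812183/17024 = 4550006409/93138304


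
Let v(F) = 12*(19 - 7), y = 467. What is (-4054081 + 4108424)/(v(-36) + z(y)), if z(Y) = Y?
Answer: 54343/611 ≈ 88.941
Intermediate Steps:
v(F) = 144 (v(F) = 12*12 = 144)
(-4054081 + 4108424)/(v(-36) + z(y)) = (-4054081 + 4108424)/(144 + 467) = 54343/611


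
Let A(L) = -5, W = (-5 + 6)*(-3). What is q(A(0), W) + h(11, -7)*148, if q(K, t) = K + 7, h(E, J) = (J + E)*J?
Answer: -4142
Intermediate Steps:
h(E, J) = J*(E + J) (h(E, J) = (E + J)*J = J*(E + J))
W = -3 (W = 1*(-3) = -3)
q(K, t) = 7 + K
q(A(0), W) + h(11, -7)*148 = (7 - 5) - 7*(11 - 7)*148 = 2 - 7*4*148 = 2 - 28*148 = 2 - 4144 = -4142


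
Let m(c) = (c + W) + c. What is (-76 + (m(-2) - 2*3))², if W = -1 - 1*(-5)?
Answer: 6724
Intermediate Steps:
W = 4 (W = -1 + 5 = 4)
m(c) = 4 + 2*c (m(c) = (c + 4) + c = (4 + c) + c = 4 + 2*c)
(-76 + (m(-2) - 2*3))² = (-76 + ((4 + 2*(-2)) - 2*3))² = (-76 + ((4 - 4) - 6))² = (-76 + (0 - 6))² = (-76 - 6)² = (-82)² = 6724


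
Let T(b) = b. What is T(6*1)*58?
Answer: 348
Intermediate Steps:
T(6*1)*58 = (6*1)*58 = 6*58 = 348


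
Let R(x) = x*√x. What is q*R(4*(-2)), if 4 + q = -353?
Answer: 5712*I*√2 ≈ 8078.0*I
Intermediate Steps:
R(x) = x^(3/2)
q = -357 (q = -4 - 353 = -357)
q*R(4*(-2)) = -357*(-16*I*√2) = -(-5712)*I*√2 = 5712*I*√2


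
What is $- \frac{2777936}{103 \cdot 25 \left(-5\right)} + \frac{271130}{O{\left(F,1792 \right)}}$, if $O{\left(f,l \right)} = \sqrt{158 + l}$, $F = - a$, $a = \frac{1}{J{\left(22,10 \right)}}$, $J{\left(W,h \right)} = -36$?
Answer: $\frac{2777936}{12875} + \frac{27113 \sqrt{78}}{39} \approx 6355.6$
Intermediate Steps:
$a = - \frac{1}{36}$ ($a = \frac{1}{-36} = - \frac{1}{36} \approx -0.027778$)
$F = \frac{1}{36}$ ($F = \left(-1\right) \left(- \frac{1}{36}\right) = \frac{1}{36} \approx 0.027778$)
$- \frac{2777936}{103 \cdot 25 \left(-5\right)} + \frac{271130}{O{\left(F,1792 \right)}} = - \frac{2777936}{103 \cdot 25 \left(-5\right)} + \frac{271130}{\sqrt{158 + 1792}} = - \frac{2777936}{2575 \left(-5\right)} + \frac{271130}{\sqrt{1950}} = - \frac{2777936}{-12875} + \frac{271130}{5 \sqrt{78}} = \left(-2777936\right) \left(- \frac{1}{12875}\right) + 271130 \frac{\sqrt{78}}{390} = \frac{2777936}{12875} + \frac{27113 \sqrt{78}}{39}$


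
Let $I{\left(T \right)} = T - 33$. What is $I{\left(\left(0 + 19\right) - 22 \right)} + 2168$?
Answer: $2132$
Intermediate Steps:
$I{\left(T \right)} = -33 + T$
$I{\left(\left(0 + 19\right) - 22 \right)} + 2168 = \left(-33 + \left(\left(0 + 19\right) - 22\right)\right) + 2168 = \left(-33 + \left(19 - 22\right)\right) + 2168 = \left(-33 - 3\right) + 2168 = -36 + 2168 = 2132$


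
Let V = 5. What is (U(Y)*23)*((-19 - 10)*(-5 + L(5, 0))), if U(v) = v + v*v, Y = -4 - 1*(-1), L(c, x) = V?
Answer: 0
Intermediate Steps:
L(c, x) = 5
Y = -3 (Y = -4 + 1 = -3)
U(v) = v + v²
(U(Y)*23)*((-19 - 10)*(-5 + L(5, 0))) = (-3*(1 - 3)*23)*((-19 - 10)*(-5 + 5)) = (-3*(-2)*23)*(-29*0) = (6*23)*0 = 138*0 = 0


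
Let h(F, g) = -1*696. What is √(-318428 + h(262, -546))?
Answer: 38*I*√221 ≈ 564.91*I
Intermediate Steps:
h(F, g) = -696
√(-318428 + h(262, -546)) = √(-318428 - 696) = √(-319124) = 38*I*√221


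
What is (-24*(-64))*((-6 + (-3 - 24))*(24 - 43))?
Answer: 963072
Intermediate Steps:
(-24*(-64))*((-6 + (-3 - 24))*(24 - 43)) = 1536*((-6 - 27)*(-19)) = 1536*(-33*(-19)) = 1536*627 = 963072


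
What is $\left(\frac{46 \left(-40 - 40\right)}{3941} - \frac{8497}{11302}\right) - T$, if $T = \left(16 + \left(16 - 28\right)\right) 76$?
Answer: $- \frac{13615597365}{44541182} \approx -305.69$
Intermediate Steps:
$T = 304$ ($T = \left(16 + \left(16 - 28\right)\right) 76 = \left(16 - 12\right) 76 = 4 \cdot 76 = 304$)
$\left(\frac{46 \left(-40 - 40\right)}{3941} - \frac{8497}{11302}\right) - T = \left(\frac{46 \left(-40 - 40\right)}{3941} - \frac{8497}{11302}\right) - 304 = \left(46 \left(-80\right) \frac{1}{3941} - \frac{8497}{11302}\right) - 304 = \left(\left(-3680\right) \frac{1}{3941} - \frac{8497}{11302}\right) - 304 = \left(- \frac{3680}{3941} - \frac{8497}{11302}\right) - 304 = - \frac{75078037}{44541182} - 304 = - \frac{13615597365}{44541182}$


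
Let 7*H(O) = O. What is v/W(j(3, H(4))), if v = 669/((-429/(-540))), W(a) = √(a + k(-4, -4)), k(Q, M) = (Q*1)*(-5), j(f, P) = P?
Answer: 10035*√7/143 ≈ 185.67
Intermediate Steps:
H(O) = O/7
k(Q, M) = -5*Q (k(Q, M) = Q*(-5) = -5*Q)
W(a) = √(20 + a) (W(a) = √(a - 5*(-4)) = √(a + 20) = √(20 + a))
v = 120420/143 (v = 669/((-429*(-1/540))) = 669/(143/180) = 669*(180/143) = 120420/143 ≈ 842.10)
v/W(j(3, H(4))) = 120420/(143*(√(20 + (⅐)*4))) = 120420/(143*(√(20 + 4/7))) = 120420/(143*(√(144/7))) = 120420/(143*((12*√7/7))) = 120420*(√7/12)/143 = 10035*√7/143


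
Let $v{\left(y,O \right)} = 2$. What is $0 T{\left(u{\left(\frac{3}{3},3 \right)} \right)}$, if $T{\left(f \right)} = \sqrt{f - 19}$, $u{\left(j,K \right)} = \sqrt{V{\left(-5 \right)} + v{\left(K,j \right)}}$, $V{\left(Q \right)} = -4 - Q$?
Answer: $0$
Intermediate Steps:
$u{\left(j,K \right)} = \sqrt{3}$ ($u{\left(j,K \right)} = \sqrt{\left(-4 - -5\right) + 2} = \sqrt{\left(-4 + 5\right) + 2} = \sqrt{1 + 2} = \sqrt{3}$)
$T{\left(f \right)} = \sqrt{-19 + f}$
$0 T{\left(u{\left(\frac{3}{3},3 \right)} \right)} = 0 \sqrt{-19 + \sqrt{3}} = 0$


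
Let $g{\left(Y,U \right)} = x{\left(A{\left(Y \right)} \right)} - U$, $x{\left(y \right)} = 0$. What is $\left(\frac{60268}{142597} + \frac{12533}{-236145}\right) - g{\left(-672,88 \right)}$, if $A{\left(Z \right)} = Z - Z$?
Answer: $\frac{4671458167}{52862745} \approx 88.37$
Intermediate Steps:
$A{\left(Z \right)} = 0$
$g{\left(Y,U \right)} = - U$ ($g{\left(Y,U \right)} = 0 - U = - U$)
$\left(\frac{60268}{142597} + \frac{12533}{-236145}\right) - g{\left(-672,88 \right)} = \left(\frac{60268}{142597} + \frac{12533}{-236145}\right) - \left(-1\right) 88 = \left(60268 \cdot \frac{1}{142597} + 12533 \left(- \frac{1}{236145}\right)\right) - -88 = \left(\frac{4636}{10969} - \frac{12533}{236145}\right) + 88 = \frac{19536607}{52862745} + 88 = \frac{4671458167}{52862745}$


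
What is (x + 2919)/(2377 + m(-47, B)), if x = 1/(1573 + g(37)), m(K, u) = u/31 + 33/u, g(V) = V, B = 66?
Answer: 11206717/9135945 ≈ 1.2267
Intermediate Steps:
m(K, u) = 33/u + u/31 (m(K, u) = u*(1/31) + 33/u = u/31 + 33/u = 33/u + u/31)
x = 1/1610 (x = 1/(1573 + 37) = 1/1610 ≈ 0.00062112)
(x + 2919)/(2377 + m(-47, B)) = (1/1610 + 2919)/(2377 + (33/66 + (1/31)*66)) = 4699591/(1610*(2377 + (33*(1/66) + 66/31))) = 4699591/(1610*(2377 + (½ + 66/31))) = 4699591/(1610*(2377 + 163/62)) = 4699591/(1610*(147537/62)) = (4699591/1610)*(62/147537) = 11206717/9135945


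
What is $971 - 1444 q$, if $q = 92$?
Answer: $-131877$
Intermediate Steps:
$971 - 1444 q = 971 - 132848 = -131877$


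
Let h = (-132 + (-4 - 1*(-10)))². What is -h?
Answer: -15876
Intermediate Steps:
h = 15876 (h = (-132 + (-4 + 10))² = (-132 + 6)² = (-126)² = 15876)
-h = -1*15876 = -15876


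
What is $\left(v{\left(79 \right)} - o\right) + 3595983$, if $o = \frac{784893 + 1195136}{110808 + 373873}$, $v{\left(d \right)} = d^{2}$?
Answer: $\frac{1745927550515}{484681} \approx 3.6022 \cdot 10^{6}$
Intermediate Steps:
$o = \frac{1980029}{484681} \approx 4.0852$
$\left(v{\left(79 \right)} - o\right) + 3595983 = \left(79^{2} - \frac{1980029}{484681}\right) + 3595983 = \left(6241 - \frac{1980029}{484681}\right) + 3595983 = \frac{3022914092}{484681} + 3595983 = \frac{1745927550515}{484681}$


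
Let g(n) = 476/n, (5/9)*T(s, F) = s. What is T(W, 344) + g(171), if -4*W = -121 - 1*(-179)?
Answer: -39871/1710 ≈ -23.316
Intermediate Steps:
W = -29/2 (W = -(-121 - 1*(-179))/4 = -(-121 + 179)/4 = -¼*58 = -29/2 ≈ -14.500)
T(s, F) = 9*s/5
T(W, 344) + g(171) = (9/5)*(-29/2) + 476/171 = -261/10 + 476*(1/171) = -261/10 + 476/171 = -39871/1710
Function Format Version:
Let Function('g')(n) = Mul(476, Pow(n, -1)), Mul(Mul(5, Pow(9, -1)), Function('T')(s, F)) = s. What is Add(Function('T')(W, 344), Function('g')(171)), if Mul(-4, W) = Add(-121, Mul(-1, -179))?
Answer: Rational(-39871, 1710) ≈ -23.316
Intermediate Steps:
W = Rational(-29, 2) (W = Mul(Rational(-1, 4), Add(-121, Mul(-1, -179))) = Mul(Rational(-1, 4), Add(-121, 179)) = Mul(Rational(-1, 4), 58) = Rational(-29, 2) ≈ -14.500)
Function('T')(s, F) = Mul(Rational(9, 5), s)
Add(Function('T')(W, 344), Function('g')(171)) = Add(Mul(Rational(9, 5), Rational(-29, 2)), Mul(476, Pow(171, -1))) = Add(Rational(-261, 10), Mul(476, Rational(1, 171))) = Add(Rational(-261, 10), Rational(476, 171)) = Rational(-39871, 1710)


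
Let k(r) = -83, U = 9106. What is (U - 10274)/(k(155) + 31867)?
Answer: -146/3973 ≈ -0.036748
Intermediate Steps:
(U - 10274)/(k(155) + 31867) = (9106 - 10274)/(-83 + 31867) = -1168/31784 = -1168*1/31784 = -146/3973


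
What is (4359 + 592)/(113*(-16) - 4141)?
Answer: -4951/5949 ≈ -0.83224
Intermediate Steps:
(4359 + 592)/(113*(-16) - 4141) = 4951/(-1808 - 4141) = 4951/(-5949) = 4951*(-1/5949) = -4951/5949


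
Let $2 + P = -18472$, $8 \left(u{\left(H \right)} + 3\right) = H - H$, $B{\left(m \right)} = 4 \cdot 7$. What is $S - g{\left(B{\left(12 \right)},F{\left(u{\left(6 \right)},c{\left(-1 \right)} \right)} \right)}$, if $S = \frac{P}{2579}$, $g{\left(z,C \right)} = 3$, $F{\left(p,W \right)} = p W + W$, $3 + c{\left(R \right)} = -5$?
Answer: $- \frac{26211}{2579} \approx -10.163$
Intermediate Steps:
$c{\left(R \right)} = -8$ ($c{\left(R \right)} = -3 - 5 = -8$)
$B{\left(m \right)} = 28$
$u{\left(H \right)} = -3$ ($u{\left(H \right)} = -3 + \frac{H - H}{8} = -3 + \frac{1}{8} \cdot 0 = -3 + 0 = -3$)
$F{\left(p,W \right)} = W + W p$ ($F{\left(p,W \right)} = W p + W = W + W p$)
$P = -18474$ ($P = -2 - 18472 = -18474$)
$S = - \frac{18474}{2579} \approx -7.1632$
$S - g{\left(B{\left(12 \right)},F{\left(u{\left(6 \right)},c{\left(-1 \right)} \right)} \right)} = - \frac{18474}{2579} - 3 = - \frac{26211}{2579}$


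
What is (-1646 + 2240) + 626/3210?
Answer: 953683/1605 ≈ 594.20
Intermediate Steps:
(-1646 + 2240) + 626/3210 = 594 + 626*(1/3210) = 594 + 313/1605 = 953683/1605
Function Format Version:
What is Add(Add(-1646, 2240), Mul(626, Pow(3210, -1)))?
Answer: Rational(953683, 1605) ≈ 594.20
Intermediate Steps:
Add(Add(-1646, 2240), Mul(626, Pow(3210, -1))) = Add(594, Mul(626, Rational(1, 3210))) = Add(594, Rational(313, 1605)) = Rational(953683, 1605)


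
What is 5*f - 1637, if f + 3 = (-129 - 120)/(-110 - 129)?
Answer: -393583/239 ≈ -1646.8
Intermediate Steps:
f = -468/239 (f = -3 + (-129 - 120)/(-110 - 129) = -3 - 249/(-239) = -3 - 249*(-1/239) = -3 + 249/239 = -468/239 ≈ -1.9582)
5*f - 1637 = 5*(-468/239) - 1637 = -2340/239 - 1637 = -393583/239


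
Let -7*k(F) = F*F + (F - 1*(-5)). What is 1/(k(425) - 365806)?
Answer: -1/391671 ≈ -2.5532e-6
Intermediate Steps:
k(F) = -5/7 - F/7 - F**2/7 (k(F) = -(F*F + (F - 1*(-5)))/7 = -(F**2 + (F + 5))/7 = -(F**2 + (5 + F))/7 = -(5 + F + F**2)/7 = -5/7 - F/7 - F**2/7)
1/(k(425) - 365806) = 1/((-5/7 - 1/7*425 - 1/7*425**2) - 365806) = 1/((-5/7 - 425/7 - 1/7*180625) - 365806) = 1/((-5/7 - 425/7 - 180625/7) - 365806) = 1/(-25865 - 365806) = 1/(-391671) = -1/391671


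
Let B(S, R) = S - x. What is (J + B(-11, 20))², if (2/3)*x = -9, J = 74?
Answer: 23409/4 ≈ 5852.3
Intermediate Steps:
x = -27/2 (x = (3/2)*(-9) = -27/2 ≈ -13.500)
B(S, R) = 27/2 + S (B(S, R) = S - 1*(-27/2) = S + 27/2 = 27/2 + S)
(J + B(-11, 20))² = (74 + (27/2 - 11))² = (74 + 5/2)² = (153/2)² = 23409/4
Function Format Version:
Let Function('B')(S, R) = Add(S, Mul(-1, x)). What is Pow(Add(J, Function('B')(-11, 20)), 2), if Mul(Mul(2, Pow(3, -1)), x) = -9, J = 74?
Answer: Rational(23409, 4) ≈ 5852.3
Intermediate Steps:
x = Rational(-27, 2) (x = Mul(Rational(3, 2), -9) = Rational(-27, 2) ≈ -13.500)
Function('B')(S, R) = Add(Rational(27, 2), S) (Function('B')(S, R) = Add(S, Mul(-1, Rational(-27, 2))) = Add(S, Rational(27, 2)) = Add(Rational(27, 2), S))
Pow(Add(J, Function('B')(-11, 20)), 2) = Pow(Add(74, Add(Rational(27, 2), -11)), 2) = Pow(Add(74, Rational(5, 2)), 2) = Pow(Rational(153, 2), 2) = Rational(23409, 4)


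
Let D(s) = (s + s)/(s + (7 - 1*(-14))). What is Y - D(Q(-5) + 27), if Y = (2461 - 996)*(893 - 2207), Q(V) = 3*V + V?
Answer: -3850021/2 ≈ -1.9250e+6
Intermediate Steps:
Q(V) = 4*V
D(s) = 2*s/(21 + s) (D(s) = (2*s)/(s + (7 + 14)) = (2*s)/(s + 21) = (2*s)/(21 + s) = 2*s/(21 + s))
Y = -1925010 (Y = 1465*(-1314) = -1925010)
Y - D(Q(-5) + 27) = -1925010 - 2*(4*(-5) + 27)/(21 + (4*(-5) + 27)) = -1925010 - 2*(-20 + 27)/(21 + (-20 + 27)) = -1925010 - 2*7/(21 + 7) = -1925010 - 2*7/28 = -1925010 - 1*½ = -1925010 - ½ = -3850021/2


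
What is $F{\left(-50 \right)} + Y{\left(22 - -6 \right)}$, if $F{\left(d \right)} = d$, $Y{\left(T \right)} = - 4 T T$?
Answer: $-3186$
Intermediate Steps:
$Y{\left(T \right)} = - 4 T^{2}$
$F{\left(-50 \right)} + Y{\left(22 - -6 \right)} = -50 - 4 \left(22 - -6\right)^{2} = -50 - 4 \left(22 + 6\right)^{2} = -50 - 4 \cdot 28^{2} = -50 - 3136 = -3186$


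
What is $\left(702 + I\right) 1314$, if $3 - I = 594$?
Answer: $145854$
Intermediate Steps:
$I = -591$ ($I = 3 - 594 = -591$)
$\left(702 + I\right) 1314 = \left(702 - 591\right) 1314 = 111 \cdot 1314 = 145854$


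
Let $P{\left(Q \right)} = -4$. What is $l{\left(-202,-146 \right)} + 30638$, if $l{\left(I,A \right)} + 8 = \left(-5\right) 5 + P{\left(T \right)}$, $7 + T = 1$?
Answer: $30601$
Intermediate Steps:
$T = -6$ ($T = -7 + 1 = -6$)
$l{\left(I,A \right)} = -37$ ($l{\left(I,A \right)} = -8 - 29 = -37$)
$l{\left(-202,-146 \right)} + 30638 = -37 + 30638 = 30601$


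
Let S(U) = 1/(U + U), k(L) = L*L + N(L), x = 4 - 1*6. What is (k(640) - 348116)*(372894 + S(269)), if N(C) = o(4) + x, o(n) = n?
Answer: 6167567600939/269 ≈ 2.2928e+10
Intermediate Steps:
x = -2 (x = 4 - 6 = -2)
N(C) = 2 (N(C) = 4 - 2 = 2)
k(L) = 2 + L**2 (k(L) = L*L + 2 = L**2 + 2 = 2 + L**2)
S(U) = 1/(2*U)
(k(640) - 348116)*(372894 + S(269)) = ((2 + 640**2) - 348116)*(372894 + (1/2)/269) = ((2 + 409600) - 348116)*(372894 + (1/2)*(1/269)) = (409602 - 348116)*(372894 + 1/538) = 61486*(200616973/538) = 6167567600939/269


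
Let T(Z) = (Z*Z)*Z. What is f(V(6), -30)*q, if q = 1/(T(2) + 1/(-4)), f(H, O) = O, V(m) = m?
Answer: -120/31 ≈ -3.8710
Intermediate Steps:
T(Z) = Z³ (T(Z) = Z²*Z = Z³)
q = 4/31 (q = 1/(2³ + 1/(-4)) = 1/(8 - ¼) = 1/(31/4) = 4/31 ≈ 0.12903)
f(V(6), -30)*q = -30*4/31 = -120/31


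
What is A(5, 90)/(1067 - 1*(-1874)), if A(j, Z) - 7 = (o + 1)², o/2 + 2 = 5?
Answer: 56/2941 ≈ 0.019041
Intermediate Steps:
o = 6 (o = -4 + 2*5 = -4 + 10 = 6)
A(j, Z) = 56 (A(j, Z) = 7 + (6 + 1)² = 7 + 7² = 7 + 49 = 56)
A(5, 90)/(1067 - 1*(-1874)) = 56/(1067 - 1*(-1874)) = 56/(1067 + 1874) = 56/2941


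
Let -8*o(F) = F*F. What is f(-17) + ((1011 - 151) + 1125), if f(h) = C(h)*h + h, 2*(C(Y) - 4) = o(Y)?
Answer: 35313/16 ≈ 2207.1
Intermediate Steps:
o(F) = -F²/8 (o(F) = -F*F/8 = -F²/8)
C(Y) = 4 - Y²/16 (C(Y) = 4 + (-Y²/8)/2 = 4 - Y²/16)
f(h) = h + h*(4 - h²/16) (f(h) = (4 - h²/16)*h + h = h*(4 - h²/16) + h = h + h*(4 - h²/16))
f(-17) + ((1011 - 151) + 1125) = (1/16)*(-17)*(80 - 1*(-17)²) + ((1011 - 151) + 1125) = (1/16)*(-17)*(80 - 1*289) + (860 + 1125) = (1/16)*(-17)*(80 - 289) + 1985 = (1/16)*(-17)*(-209) + 1985 = 3553/16 + 1985 = 35313/16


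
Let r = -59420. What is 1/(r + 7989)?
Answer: -1/51431 ≈ -1.9444e-5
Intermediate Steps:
1/(r + 7989) = 1/(-59420 + 7989) = 1/(-51431) = -1/51431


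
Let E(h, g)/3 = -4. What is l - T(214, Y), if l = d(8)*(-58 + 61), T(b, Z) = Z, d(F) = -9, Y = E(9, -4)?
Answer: -15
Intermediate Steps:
E(h, g) = -12 (E(h, g) = 3*(-4) = -12)
Y = -12
l = -27 (l = -9*(-58 + 61) = -9*3 = -27)
l - T(214, Y) = -27 - 1*(-12) = -27 + 12 = -15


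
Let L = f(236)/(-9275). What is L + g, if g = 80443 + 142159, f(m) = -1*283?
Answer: 2064633833/9275 ≈ 2.2260e+5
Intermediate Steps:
f(m) = -283
L = 283/9275 (L = -283/(-9275) = -283*(-1/9275) = 283/9275 ≈ 0.030512)
g = 222602
L + g = 283/9275 + 222602 = 2064633833/9275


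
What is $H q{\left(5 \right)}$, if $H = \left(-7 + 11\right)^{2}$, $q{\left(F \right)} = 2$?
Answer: $32$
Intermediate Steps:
$H = 16$ ($H = 4^{2} = 16$)
$H q{\left(5 \right)} = 16 \cdot 2 = 32$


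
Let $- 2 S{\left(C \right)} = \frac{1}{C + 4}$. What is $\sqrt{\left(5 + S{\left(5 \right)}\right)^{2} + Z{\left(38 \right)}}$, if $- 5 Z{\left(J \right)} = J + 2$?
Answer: $\frac{73}{18} \approx 4.0556$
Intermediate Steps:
$Z{\left(J \right)} = - \frac{2}{5} - \frac{J}{5}$ ($Z{\left(J \right)} = - \frac{J + 2}{5} = - \frac{2 + J}{5} = - \frac{2}{5} - \frac{J}{5}$)
$S{\left(C \right)} = - \frac{1}{2 \left(4 + C\right)}$ ($S{\left(C \right)} = - \frac{1}{2 \left(C + 4\right)} = - \frac{1}{2 \left(4 + C\right)}$)
$\sqrt{\left(5 + S{\left(5 \right)}\right)^{2} + Z{\left(38 \right)}} = \sqrt{\left(5 - \frac{1}{8 + 2 \cdot 5}\right)^{2} - 8} = \sqrt{\left(5 - \frac{1}{8 + 10}\right)^{2} - 8} = \sqrt{\left(5 - \frac{1}{18}\right)^{2} - 8} = \sqrt{\left(\frac{89}{18}\right)^{2} - 8} = \sqrt{\frac{7921}{324} - 8} = \sqrt{\frac{5329}{324}} = \frac{73}{18}$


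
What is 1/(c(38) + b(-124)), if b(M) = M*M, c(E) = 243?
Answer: 1/15619 ≈ 6.4025e-5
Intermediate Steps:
b(M) = M²
1/(c(38) + b(-124)) = 1/(243 + (-124)²) = 1/(243 + 15376) = 1/15619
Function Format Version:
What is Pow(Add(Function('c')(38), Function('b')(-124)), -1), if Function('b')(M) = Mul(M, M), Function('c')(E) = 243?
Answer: Rational(1, 15619) ≈ 6.4025e-5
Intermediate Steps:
Function('b')(M) = Pow(M, 2)
Pow(Add(Function('c')(38), Function('b')(-124)), -1) = Pow(Add(243, Pow(-124, 2)), -1) = Pow(Add(243, 15376), -1) = Pow(15619, -1) = Rational(1, 15619)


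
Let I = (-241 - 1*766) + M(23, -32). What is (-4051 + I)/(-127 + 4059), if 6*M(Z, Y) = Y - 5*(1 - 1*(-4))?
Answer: -10135/7864 ≈ -1.2888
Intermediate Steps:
M(Z, Y) = -25/6 + Y/6 (M(Z, Y) = (Y - 5*(1 - 1*(-4)))/6 = (Y - 5*(1 + 4))/6 = (Y - 5*5)/6 = (Y - 25)/6 = (-25 + Y)/6 = -25/6 + Y/6)
I = -2033/2 (I = (-241 - 1*766) + (-25/6 + (⅙)*(-32)) = (-241 - 766) + (-25/6 - 16/3) = -1007 - 19/2 = -2033/2 ≈ -1016.5)
(-4051 + I)/(-127 + 4059) = (-4051 - 2033/2)/(-127 + 4059) = -10135/2/3932 = -10135/2*1/3932 = -10135/7864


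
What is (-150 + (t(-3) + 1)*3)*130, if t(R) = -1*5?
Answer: -21060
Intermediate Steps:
t(R) = -5
(-150 + (t(-3) + 1)*3)*130 = (-150 + (-5 + 1)*3)*130 = (-150 - 4*3)*130 = (-150 - 12)*130 = -162*130 = -21060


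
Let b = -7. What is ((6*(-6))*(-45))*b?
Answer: -11340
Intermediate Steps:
((6*(-6))*(-45))*b = ((6*(-6))*(-45))*(-7) = -36*(-45)*(-7) = 1620*(-7) = -11340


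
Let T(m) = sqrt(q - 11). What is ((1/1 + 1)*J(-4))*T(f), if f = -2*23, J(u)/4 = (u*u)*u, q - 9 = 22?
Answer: -1024*sqrt(5) ≈ -2289.7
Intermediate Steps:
q = 31 (q = 9 + 22 = 31)
J(u) = 4*u**3 (J(u) = 4*((u*u)*u) = 4*(u**2*u) = 4*u**3)
f = -46
T(m) = 2*sqrt(5) (T(m) = sqrt(31 - 11) = sqrt(20) = 2*sqrt(5))
((1/1 + 1)*J(-4))*T(f) = ((1/1 + 1)*(4*(-4)**3))*(2*sqrt(5)) = ((1 + 1)*(4*(-64)))*(2*sqrt(5)) = (2*(-256))*(2*sqrt(5)) = -1024*sqrt(5)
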